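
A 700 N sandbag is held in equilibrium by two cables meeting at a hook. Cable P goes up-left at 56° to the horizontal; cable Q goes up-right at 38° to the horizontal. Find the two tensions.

ΣF_x = 0: −T_P·cos56° + T_Q·cos38° = 0 → T_Q = 0.709626·T_P.
ΣF_y = 0: T_P·sin56° + T_Q·sin38° = 700.
Substitute: T_P·(0.829038 + 0.709626·0.615661) = 700 → T_P = 552.954 ≈ 553.0 N.
Then T_Q = 0.709626 × 552.954 = 392.4 N.

T_P = 553.0 N, T_Q = 392.4 N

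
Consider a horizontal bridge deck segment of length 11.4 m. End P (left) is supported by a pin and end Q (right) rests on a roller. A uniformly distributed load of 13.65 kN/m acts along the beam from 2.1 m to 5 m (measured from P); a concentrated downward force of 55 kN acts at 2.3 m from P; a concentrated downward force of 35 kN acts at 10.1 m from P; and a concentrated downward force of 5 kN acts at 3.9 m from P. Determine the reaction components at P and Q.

Resultant of the distributed load: 13.65 × 2.9 = 39.585 kN at 3.55 m from P.
Moments about P: Q_y·11.4 − (13.65·2.9)·3.55 − 55·2.3 − 35·10.1 − 5·3.9 = 0 → Q_y = 640.02675/11.4 = 56.1427 ≈ 56.14 kN.
ΣF_y = 0: P_y + 56.1427 − 13.65·2.9 − 55 − 35 − 5 = 0 → P_y = 78.44 kN.
ΣF_x = 0: no horizontal applied forces, so P_x = 0.

P_x = 0, P_y = 78.44 kN, Q_y = 56.14 kN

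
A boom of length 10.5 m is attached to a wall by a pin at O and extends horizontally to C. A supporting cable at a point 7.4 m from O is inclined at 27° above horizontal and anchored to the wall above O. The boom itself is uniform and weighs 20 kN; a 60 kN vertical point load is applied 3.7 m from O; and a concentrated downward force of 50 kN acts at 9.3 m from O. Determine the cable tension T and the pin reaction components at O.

ΣM about O: T·sin27°·7.4 − 20·5.25 − 60·3.7 − 50·9.3 = 0 → T = 792/(7.4·0.45399) = 235.748 ≈ 235.7 kN.
ΣF_x = 0: O_x − T·cos27° = 0 → O_x = 235.748 × 0.891007 = 210.1 kN.
ΣF_y = 0: O_y + T·sin27° − 20 − 60 − 50 = 0 → O_y = 130 − 235.748 × 0.45399 = 22.97 kN.

T = 235.7 kN, O_x = 210.1 kN, O_y = 22.97 kN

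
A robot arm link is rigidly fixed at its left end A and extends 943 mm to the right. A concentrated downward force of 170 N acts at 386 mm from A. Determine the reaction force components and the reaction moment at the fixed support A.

ΣF_x = 0: A_x = 0.
ΣF_y = 0: A_y − 170 = 0 → A_y = 170.0 N.
ΣM about A: M_A − 170·386 = 0 → M_A = 65620 N·mm.

A_x = 0, A_y = 170.0 N, M_A = 65620 N·mm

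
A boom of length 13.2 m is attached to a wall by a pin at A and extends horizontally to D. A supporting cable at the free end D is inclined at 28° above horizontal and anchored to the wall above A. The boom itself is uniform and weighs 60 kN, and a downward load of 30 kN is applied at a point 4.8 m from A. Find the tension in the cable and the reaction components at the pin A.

ΣM about A: T·sin28°·13.2 − 60·6.6 − 30·4.8 = 0 → T = 540/(13.2·0.469472) = 87.1385 ≈ 87.14 kN.
ΣF_x = 0: A_x − T·cos28° = 0 → A_x = 87.1385 × 0.882948 = 76.94 kN.
ΣF_y = 0: A_y + T·sin28° − 60 − 30 = 0 → A_y = 90 − 87.1385 × 0.469472 = 49.09 kN.

T = 87.14 kN, A_x = 76.94 kN, A_y = 49.09 kN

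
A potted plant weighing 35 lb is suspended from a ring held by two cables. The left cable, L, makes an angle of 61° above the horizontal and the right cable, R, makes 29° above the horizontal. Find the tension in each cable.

T_L = 30.61 lb, T_R = 16.97 lb

ΣF_x = 0: −T_L·cos61° + T_R·cos29° = 0 → T_R = 0.554309·T_L.
ΣF_y = 0: T_L·sin61° + T_R·sin29° = 35.
Substitute: T_L·(0.87462 + 0.554309·0.48481) = 35 → T_L = 30.6117 ≈ 30.61 lb.
Then T_R = 0.554309 × 30.6117 = 16.97 lb.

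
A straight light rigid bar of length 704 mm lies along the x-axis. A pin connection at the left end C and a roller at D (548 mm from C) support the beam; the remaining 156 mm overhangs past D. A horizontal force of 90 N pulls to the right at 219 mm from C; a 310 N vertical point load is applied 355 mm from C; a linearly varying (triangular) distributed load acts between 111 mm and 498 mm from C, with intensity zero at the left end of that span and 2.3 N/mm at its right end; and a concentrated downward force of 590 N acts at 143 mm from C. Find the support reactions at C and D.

C_x = -90.00 N, C_y = 690.6 N, D_y = 654.5 N

Resultant of the triangular load: ½ × 2.3 × 387 = 445.05 N, acting at 369 mm from C (one-third of the span from the peak).
Taking moments about C: D_y·548 − 310·355 − (½·2.3·387)·369 − 590·143 = 0 → D_y = 358643.45/548 = 654.459 ≈ 654.5 N.
ΣF_y = 0: C_y + 654.459 − 310 − ½·2.3·387 − 590 = 0 → C_y = 690.6 N.
ΣF_x = 0: C_x + 90 = 0 → C_x = -90.00 N.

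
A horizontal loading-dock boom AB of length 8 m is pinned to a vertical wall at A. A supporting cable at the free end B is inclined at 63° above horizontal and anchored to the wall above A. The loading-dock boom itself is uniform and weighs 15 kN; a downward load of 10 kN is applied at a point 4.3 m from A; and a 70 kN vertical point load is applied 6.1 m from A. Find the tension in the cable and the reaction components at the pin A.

T = 74.35 kN, A_x = 33.76 kN, A_y = 28.75 kN

ΣM about A: T·sin63°·8 − 15·4 − 10·4.3 − 70·6.1 = 0 → T = 530/(8·0.891007) = 74.3541 ≈ 74.35 kN.
ΣF_x = 0: A_x − T·cos63° = 0 → A_x = 74.3541 × 0.45399 = 33.76 kN.
ΣF_y = 0: A_y + T·sin63° − 15 − 10 − 70 = 0 → A_y = 95 − 74.3541 × 0.891007 = 28.75 kN.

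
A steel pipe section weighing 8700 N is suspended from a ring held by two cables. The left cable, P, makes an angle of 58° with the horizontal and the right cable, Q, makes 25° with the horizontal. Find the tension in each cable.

T_P = 7944 N, T_Q = 4645 N

ΣF_x = 0: −T_P·cos58° + T_Q·cos25° = 0 → T_Q = 0.584701·T_P.
ΣF_y = 0: T_P·sin58° + T_Q·sin25° = 8700.
Substitute: T_P·(0.848048 + 0.584701·0.422618) = 8700 → T_P = 7944.09 ≈ 7944 N.
Then T_Q = 0.584701 × 7944.09 = 4645 N.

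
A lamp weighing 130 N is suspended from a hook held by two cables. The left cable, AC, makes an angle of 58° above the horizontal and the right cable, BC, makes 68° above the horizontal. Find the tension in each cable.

ΣF_x = 0: −T_AC·cos58° + T_BC·cos68° = 0 → T_BC = 1.4146·T_AC.
ΣF_y = 0: T_AC·sin58° + T_BC·sin68° = 130.
Substitute: T_AC·(0.848048 + 1.4146·0.927184) = 130 → T_AC = 60.1951 ≈ 60.20 N.
Then T_BC = 1.4146 × 60.1951 = 85.15 N.

T_AC = 60.20 N, T_BC = 85.15 N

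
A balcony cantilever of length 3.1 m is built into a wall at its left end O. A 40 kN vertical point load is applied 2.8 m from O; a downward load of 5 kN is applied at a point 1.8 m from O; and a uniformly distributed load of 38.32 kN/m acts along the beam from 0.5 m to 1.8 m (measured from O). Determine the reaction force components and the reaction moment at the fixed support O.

Resultant of the distributed load: 38.32 × 1.3 = 49.816 kN at 1.15 m from O.
ΣF_x = 0: O_x = 0.
ΣF_y = 0: O_y − 40 − 5 − 38.32·1.3 = 0 → O_y = 94.82 kN.
ΣM about O: M_O − 40·2.8 − 5·1.8 − (38.32·1.3)·1.15 = 0 → M_O = 178.3 kN·m.

O_x = 0, O_y = 94.82 kN, M_O = 178.3 kN·m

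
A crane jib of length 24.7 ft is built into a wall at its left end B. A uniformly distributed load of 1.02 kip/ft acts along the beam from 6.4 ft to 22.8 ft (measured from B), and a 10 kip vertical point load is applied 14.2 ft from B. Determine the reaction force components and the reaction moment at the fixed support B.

B_x = 0, B_y = 26.73 kip, M_B = 386.2 kip·ft

Resultant of the distributed load: 1.02 × 16.4 = 16.728 kip at 14.6 ft from B.
ΣF_x = 0: B_x = 0.
ΣF_y = 0: B_y − 1.02·16.4 − 10 = 0 → B_y = 26.73 kip.
ΣM about B: M_B − (1.02·16.4)·14.6 − 10·14.2 = 0 → M_B = 386.2 kip·ft.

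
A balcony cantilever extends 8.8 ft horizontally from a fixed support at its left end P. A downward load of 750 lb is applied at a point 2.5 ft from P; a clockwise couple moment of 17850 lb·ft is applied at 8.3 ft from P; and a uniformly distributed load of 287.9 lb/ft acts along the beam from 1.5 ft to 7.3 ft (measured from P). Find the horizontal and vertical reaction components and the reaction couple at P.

Resultant of the distributed load: 287.9 × 5.8 = 1669.82 lb at 4.4 ft from P.
ΣF_x = 0: P_x = 0.
ΣF_y = 0: P_y − 750 − 287.9·5.8 = 0 → P_y = 2420 lb.
ΣM about P: M_P − 750·2.5 − 17850 − (287.9·5.8)·4.4 = 0 → M_P = 27070 lb·ft.

P_x = 0, P_y = 2420 lb, M_P = 27070 lb·ft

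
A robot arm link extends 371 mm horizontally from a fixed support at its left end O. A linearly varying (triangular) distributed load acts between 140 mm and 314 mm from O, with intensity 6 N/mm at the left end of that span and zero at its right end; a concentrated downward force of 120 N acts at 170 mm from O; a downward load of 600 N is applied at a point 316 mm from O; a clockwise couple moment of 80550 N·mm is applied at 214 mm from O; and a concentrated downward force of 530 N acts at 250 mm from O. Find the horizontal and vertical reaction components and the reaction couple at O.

Resultant of the triangular load: ½ × 6 × 174 = 522 N, acting at 198 mm from O (one-third of the span from the peak).
ΣF_x = 0: O_x = 0.
ΣF_y = 0: O_y − ½·6·174 − 120 − 600 − 530 = 0 → O_y = 1772 N.
ΣM about O: M_O − (½·6·174)·198 − 120·170 − 600·316 − 80550 − 530·250 = 0 → M_O = 526400 N·mm.

O_x = 0, O_y = 1772 N, M_O = 526400 N·mm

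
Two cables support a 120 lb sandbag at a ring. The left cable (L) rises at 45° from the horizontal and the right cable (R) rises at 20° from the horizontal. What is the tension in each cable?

ΣF_x = 0: −T_L·cos45° + T_R·cos20° = 0 → T_R = 0.752487·T_L.
ΣF_y = 0: T_L·sin45° + T_R·sin20° = 120.
Substitute: T_L·(0.707107 + 0.752487·0.34202) = 120 → T_L = 124.42 ≈ 124.4 lb.
Then T_R = 0.752487 × 124.42 = 93.62 lb.

T_L = 124.4 lb, T_R = 93.62 lb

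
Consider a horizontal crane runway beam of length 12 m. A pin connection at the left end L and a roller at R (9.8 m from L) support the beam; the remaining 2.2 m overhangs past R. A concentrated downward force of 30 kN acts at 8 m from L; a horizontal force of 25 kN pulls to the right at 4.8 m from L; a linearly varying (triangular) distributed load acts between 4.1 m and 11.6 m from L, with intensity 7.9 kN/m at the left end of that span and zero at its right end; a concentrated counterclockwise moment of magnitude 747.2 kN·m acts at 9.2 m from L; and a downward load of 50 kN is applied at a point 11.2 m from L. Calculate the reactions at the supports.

L_x = -25.00 kN, L_y = 84.29 kN, R_y = 25.34 kN

Resultant of the triangular load: ½ × 7.9 × 7.5 = 29.625 kN, acting at 6.6 m from L (one-third of the span from the peak).
Moments about L: R_y·9.8 − 30·8 − (½·7.9·7.5)·6.6 + 747.2 − 50·11.2 = 0 → R_y = 248.325/9.8 = 25.3393 ≈ 25.34 kN.
ΣF_y = 0: L_y + 25.3393 − 30 − ½·7.9·7.5 − 50 = 0 → L_y = 84.29 kN.
ΣF_x = 0: L_x + 25 = 0 → L_x = -25.00 kN.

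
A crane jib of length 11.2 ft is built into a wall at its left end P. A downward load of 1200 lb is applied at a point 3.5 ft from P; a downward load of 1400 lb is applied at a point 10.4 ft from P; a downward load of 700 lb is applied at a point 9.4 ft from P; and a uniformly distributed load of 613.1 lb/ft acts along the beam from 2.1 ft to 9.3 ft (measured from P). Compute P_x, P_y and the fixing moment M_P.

Resultant of the distributed load: 613.1 × 7.2 = 4414.32 lb at 5.7 ft from P.
ΣF_x = 0: P_x = 0.
ΣF_y = 0: P_y − 1200 − 1400 − 700 − 613.1·7.2 = 0 → P_y = 7714 lb.
ΣM about P: M_P − 1200·3.5 − 1400·10.4 − 700·9.4 − (613.1·7.2)·5.7 = 0 → M_P = 50500 lb·ft.

P_x = 0, P_y = 7714 lb, M_P = 50500 lb·ft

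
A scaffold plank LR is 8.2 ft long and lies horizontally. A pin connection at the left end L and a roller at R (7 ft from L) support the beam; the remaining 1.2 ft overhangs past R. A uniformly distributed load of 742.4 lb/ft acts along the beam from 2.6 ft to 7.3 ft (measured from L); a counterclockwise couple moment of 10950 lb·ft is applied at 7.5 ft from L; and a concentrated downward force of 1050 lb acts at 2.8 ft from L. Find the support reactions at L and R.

Resultant of the distributed load: 742.4 × 4.7 = 3489.28 lb at 4.95 ft from L.
Taking moments about L: R_y·7 − (742.4·4.7)·4.95 + 10950 − 1050·2.8 = 0 → R_y = 9261.936/7 = 1323.13 ≈ 1323 lb.
ΣF_y = 0: L_y + 1323.13 − 742.4·4.7 − 1050 = 0 → L_y = 3216 lb.
ΣF_x = 0: no horizontal applied forces, so L_x = 0.

L_x = 0, L_y = 3216 lb, R_y = 1323 lb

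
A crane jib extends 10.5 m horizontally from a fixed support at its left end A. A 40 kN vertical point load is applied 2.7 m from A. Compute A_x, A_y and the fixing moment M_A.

ΣF_x = 0: A_x = 0.
ΣF_y = 0: A_y − 40 = 0 → A_y = 40.00 kN.
ΣM about A: M_A − 40·2.7 = 0 → M_A = 108.0 kN·m.

A_x = 0, A_y = 40.00 kN, M_A = 108.0 kN·m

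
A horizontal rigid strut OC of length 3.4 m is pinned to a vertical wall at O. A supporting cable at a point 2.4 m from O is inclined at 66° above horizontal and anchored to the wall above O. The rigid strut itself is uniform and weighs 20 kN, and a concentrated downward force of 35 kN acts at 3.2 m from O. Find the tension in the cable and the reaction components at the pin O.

ΣM about O: T·sin66°·2.4 − 20·1.7 − 35·3.2 = 0 → T = 146/(2.4·0.913545) = 66.5904 ≈ 66.59 kN.
ΣF_x = 0: O_x − T·cos66° = 0 → O_x = 66.5904 × 0.406737 = 27.08 kN.
ΣF_y = 0: O_y + T·sin66° − 20 − 35 = 0 → O_y = 55 − 66.5904 × 0.913545 = -5.833 kN.

T = 66.59 kN, O_x = 27.08 kN, O_y = -5.833 kN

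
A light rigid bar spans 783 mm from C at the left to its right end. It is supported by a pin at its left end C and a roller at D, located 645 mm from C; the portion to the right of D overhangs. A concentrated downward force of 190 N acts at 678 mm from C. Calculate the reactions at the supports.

C_x = 0, C_y = -9.721 N, D_y = 199.7 N

ΣM about C: D_y·645 − 190·678 = 0 → D_y = 128820/645 = 199.721 ≈ 199.7 N.
ΣF_y = 0: C_y + 199.721 − 190 = 0 → C_y = -9.721 N.
ΣF_x = 0: no horizontal applied forces, so C_x = 0.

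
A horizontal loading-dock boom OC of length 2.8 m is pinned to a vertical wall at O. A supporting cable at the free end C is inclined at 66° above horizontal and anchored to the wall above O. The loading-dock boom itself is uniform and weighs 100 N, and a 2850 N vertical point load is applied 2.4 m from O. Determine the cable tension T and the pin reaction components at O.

ΣM about O: T·sin66°·2.8 − 100·1.4 − 2850·2.4 = 0 → T = 6980/(2.8·0.913545) = 2728.77 ≈ 2729 N.
ΣF_x = 0: O_x − T·cos66° = 0 → O_x = 2728.77 × 0.406737 = 1110 N.
ΣF_y = 0: O_y + T·sin66° − 100 − 2850 = 0 → O_y = 2950 − 2728.77 × 0.913545 = 457.1 N.

T = 2729 N, O_x = 1110 N, O_y = 457.1 N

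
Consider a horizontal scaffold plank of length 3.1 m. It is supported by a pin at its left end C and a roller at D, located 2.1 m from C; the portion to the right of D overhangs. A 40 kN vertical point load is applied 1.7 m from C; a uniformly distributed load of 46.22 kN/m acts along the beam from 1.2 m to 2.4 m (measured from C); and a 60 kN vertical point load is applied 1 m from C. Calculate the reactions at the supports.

C_x = 0, C_y = 46.97 kN, D_y = 108.5 kN

Resultant of the distributed load: 46.22 × 1.2 = 55.464 kN at 1.8 m from C.
Taking moments about C: D_y·2.1 − 40·1.7 − (46.22·1.2)·1.8 − 60·1 = 0 → D_y = 227.8352/2.1 = 108.493 ≈ 108.5 kN.
ΣF_y = 0: C_y + 108.493 − 40 − 46.22·1.2 − 60 = 0 → C_y = 46.97 kN.
ΣF_x = 0: no horizontal applied forces, so C_x = 0.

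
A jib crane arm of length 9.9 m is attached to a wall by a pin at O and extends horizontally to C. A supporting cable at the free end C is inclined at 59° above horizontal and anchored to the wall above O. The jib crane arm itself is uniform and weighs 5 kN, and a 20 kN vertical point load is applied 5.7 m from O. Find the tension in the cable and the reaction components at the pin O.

ΣM about O: T·sin59°·9.9 − 5·4.95 − 20·5.7 = 0 → T = 138.75/(9.9·0.857167) = 16.3505 ≈ 16.35 kN.
ΣF_x = 0: O_x − T·cos59° = 0 → O_x = 16.3505 × 0.515038 = 8.421 kN.
ΣF_y = 0: O_y + T·sin59° − 5 − 20 = 0 → O_y = 25 − 16.3505 × 0.857167 = 10.98 kN.

T = 16.35 kN, O_x = 8.421 kN, O_y = 10.98 kN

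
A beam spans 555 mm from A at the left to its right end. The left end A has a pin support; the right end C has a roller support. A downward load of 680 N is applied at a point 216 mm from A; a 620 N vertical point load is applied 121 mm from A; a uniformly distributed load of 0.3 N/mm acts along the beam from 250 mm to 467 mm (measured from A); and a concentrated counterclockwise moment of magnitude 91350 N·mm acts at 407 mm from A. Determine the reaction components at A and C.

A_x = 0, A_y = 1088 N, C_y = 277.3 N

Resultant of the distributed load: 0.3 × 217 = 65.1 N at 358.5 mm from A.
ΣM about A: C_y·555 − 680·216 − 620·121 − (0.3·217)·358.5 + 91350 = 0 → C_y = 153888.35/555 = 277.276 ≈ 277.3 N.
ΣF_y = 0: A_y + 277.276 − 680 − 620 − 0.3·217 = 0 → A_y = 1088 N.
ΣF_x = 0: no horizontal applied forces, so A_x = 0.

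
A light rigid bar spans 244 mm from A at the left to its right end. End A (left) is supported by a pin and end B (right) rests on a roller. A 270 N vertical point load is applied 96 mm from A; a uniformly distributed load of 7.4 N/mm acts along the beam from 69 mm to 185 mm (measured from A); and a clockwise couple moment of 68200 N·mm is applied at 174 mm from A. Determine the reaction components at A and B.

A_x = 0, A_y = 295.9 N, B_y = 832.5 N

Resultant of the distributed load: 7.4 × 116 = 858.4 N at 127 mm from A.
Moments about A: B_y·244 − 270·96 − (7.4·116)·127 − 68200 = 0 → B_y = 203136.8/244 = 832.528 ≈ 832.5 N.
ΣF_y = 0: A_y + 832.528 − 270 − 7.4·116 = 0 → A_y = 295.9 N.
ΣF_x = 0: no horizontal applied forces, so A_x = 0.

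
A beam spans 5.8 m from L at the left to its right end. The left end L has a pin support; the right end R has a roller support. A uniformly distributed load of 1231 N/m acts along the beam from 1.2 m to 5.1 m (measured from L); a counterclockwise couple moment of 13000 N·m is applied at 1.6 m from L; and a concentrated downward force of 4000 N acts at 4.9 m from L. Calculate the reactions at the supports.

L_x = 0, L_y = 5056 N, R_y = 3745 N

Resultant of the distributed load: 1231 × 3.9 = 4800.9 N at 3.15 m from L.
Moments about L: R_y·5.8 − (1231·3.9)·3.15 + 13000 − 4000·4.9 = 0 → R_y = 21722.835/5.8 = 3745.32 ≈ 3745 N.
ΣF_y = 0: L_y + 3745.32 − 1231·3.9 − 4000 = 0 → L_y = 5056 N.
ΣF_x = 0: no horizontal applied forces, so L_x = 0.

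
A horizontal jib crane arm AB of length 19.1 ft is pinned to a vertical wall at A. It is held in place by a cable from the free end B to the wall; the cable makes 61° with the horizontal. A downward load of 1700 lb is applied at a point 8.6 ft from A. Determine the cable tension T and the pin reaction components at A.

ΣM about A: T·sin61°·19.1 − 1700·8.6 = 0 → T = 14620/(19.1·0.87462) = 875.174 ≈ 875.2 lb.
ΣF_x = 0: A_x − T·cos61° = 0 → A_x = 875.174 × 0.48481 = 424.3 lb.
ΣF_y = 0: A_y + T·sin61° − 1700 = 0 → A_y = 1700 − 875.174 × 0.87462 = 934.6 lb.

T = 875.2 lb, A_x = 424.3 lb, A_y = 934.6 lb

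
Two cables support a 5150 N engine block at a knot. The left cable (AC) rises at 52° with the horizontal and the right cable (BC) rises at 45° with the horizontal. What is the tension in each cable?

ΣF_x = 0: −T_AC·cos52° + T_BC·cos45° = 0 → T_BC = 0.870677·T_AC.
ΣF_y = 0: T_AC·sin52° + T_BC·sin45° = 5150.
Substitute: T_AC·(0.788011 + 0.870677·0.707107) = 5150 → T_AC = 3668.95 ≈ 3669 N.
Then T_BC = 0.870677 × 3668.95 = 3194 N.

T_AC = 3669 N, T_BC = 3194 N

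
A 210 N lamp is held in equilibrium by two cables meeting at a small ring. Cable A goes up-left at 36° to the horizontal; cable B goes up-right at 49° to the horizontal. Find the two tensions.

T_A = 138.3 N, T_B = 170.5 N

ΣF_x = 0: −T_A·cos36° + T_B·cos49° = 0 → T_B = 1.23315·T_A.
ΣF_y = 0: T_A·sin36° + T_B·sin49° = 210.
Substitute: T_A·(0.587785 + 1.23315·0.75471) = 210 → T_A = 138.298 ≈ 138.3 N.
Then T_B = 1.23315 × 138.298 = 170.5 N.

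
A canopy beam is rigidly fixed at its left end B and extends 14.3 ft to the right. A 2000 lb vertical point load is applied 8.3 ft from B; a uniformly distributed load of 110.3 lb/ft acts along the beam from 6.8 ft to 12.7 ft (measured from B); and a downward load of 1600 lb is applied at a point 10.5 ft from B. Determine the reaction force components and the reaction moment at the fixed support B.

Resultant of the distributed load: 110.3 × 5.9 = 650.77 lb at 9.75 ft from B.
ΣF_x = 0: B_x = 0.
ΣF_y = 0: B_y − 2000 − 110.3·5.9 − 1600 = 0 → B_y = 4251 lb.
ΣM about B: M_B − 2000·8.3 − (110.3·5.9)·9.75 − 1600·10.5 = 0 → M_B = 39750 lb·ft.

B_x = 0, B_y = 4251 lb, M_B = 39750 lb·ft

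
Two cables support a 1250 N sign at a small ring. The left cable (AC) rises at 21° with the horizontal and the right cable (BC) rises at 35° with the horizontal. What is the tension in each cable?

ΣF_x = 0: −T_AC·cos21° + T_BC·cos35° = 0 → T_BC = 1.13969·T_AC.
ΣF_y = 0: T_AC·sin21° + T_BC·sin35° = 1250.
Substitute: T_AC·(0.358368 + 1.13969·0.573576) = 1250 → T_AC = 1235.1 ≈ 1235 N.
Then T_BC = 1.13969 × 1235.1 = 1408 N.

T_AC = 1235 N, T_BC = 1408 N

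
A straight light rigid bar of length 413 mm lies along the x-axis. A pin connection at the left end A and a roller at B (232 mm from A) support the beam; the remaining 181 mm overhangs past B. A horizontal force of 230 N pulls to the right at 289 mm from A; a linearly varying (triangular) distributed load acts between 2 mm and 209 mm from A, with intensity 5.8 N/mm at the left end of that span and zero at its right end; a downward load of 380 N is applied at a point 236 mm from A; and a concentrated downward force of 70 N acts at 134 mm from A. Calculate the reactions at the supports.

Resultant of the triangular load: ½ × 5.8 × 207 = 600.3 N, acting at 71 mm from A (one-third of the span from the peak).
Moments about A: B_y·232 − (½·5.8·207)·71 − 380·236 − 70·134 = 0 → B_y = 141681.3/232 = 610.695 ≈ 610.7 N.
ΣF_y = 0: A_y + 610.695 − ½·5.8·207 − 380 − 70 = 0 → A_y = 439.6 N.
ΣF_x = 0: A_x + 230 = 0 → A_x = -230.0 N.

A_x = -230.0 N, A_y = 439.6 N, B_y = 610.7 N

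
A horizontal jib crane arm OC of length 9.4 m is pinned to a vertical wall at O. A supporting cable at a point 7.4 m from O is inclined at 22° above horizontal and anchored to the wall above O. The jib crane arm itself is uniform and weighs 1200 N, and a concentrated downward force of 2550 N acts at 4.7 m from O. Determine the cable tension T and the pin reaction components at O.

T = 6358 N, O_x = 5895 N, O_y = 1368 N

ΣM about O: T·sin22°·7.4 − 1200·4.7 − 2550·4.7 = 0 → T = 17625/(7.4·0.374607) = 6358.01 ≈ 6358 N.
ΣF_x = 0: O_x − T·cos22° = 0 → O_x = 6358.01 × 0.927184 = 5895 N.
ΣF_y = 0: O_y + T·sin22° − 1200 − 2550 = 0 → O_y = 3750 − 6358.01 × 0.374607 = 1368 N.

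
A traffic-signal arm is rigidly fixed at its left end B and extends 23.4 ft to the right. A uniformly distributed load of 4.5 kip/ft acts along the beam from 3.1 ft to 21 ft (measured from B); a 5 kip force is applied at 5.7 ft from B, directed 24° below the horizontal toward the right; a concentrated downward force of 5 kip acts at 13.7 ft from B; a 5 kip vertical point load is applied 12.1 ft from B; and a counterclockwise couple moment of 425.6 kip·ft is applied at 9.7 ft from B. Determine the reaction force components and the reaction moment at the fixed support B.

Resultant of the distributed load: 4.5 × 17.9 = 80.55 kip at 12.05 ft from B.
ΣF_x = 0: B_x + 5·cos24° = 0 → B_x = -4.568 kip.
ΣF_y = 0: B_y − 4.5·17.9 − 5·sin24° − 5 − 5 = 0 → B_y = 92.58 kip.
ΣM about B: M_B − (4.5·17.9)·12.05 − 5·sin24°·5.7 − 5·13.7 − 5·12.1 + 425.6 = 0 → M_B = 685.6 kip·ft.

B_x = -4.568 kip, B_y = 92.58 kip, M_B = 685.6 kip·ft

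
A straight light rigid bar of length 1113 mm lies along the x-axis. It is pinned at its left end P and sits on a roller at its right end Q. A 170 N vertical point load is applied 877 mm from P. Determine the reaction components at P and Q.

P_x = 0, P_y = 36.05 N, Q_y = 134.0 N

Moments about P: Q_y·1113 − 170·877 = 0 → Q_y = 149090/1113 = 133.953 ≈ 134.0 N.
ΣF_y = 0: P_y + 133.953 − 170 = 0 → P_y = 36.05 N.
ΣF_x = 0: no horizontal applied forces, so P_x = 0.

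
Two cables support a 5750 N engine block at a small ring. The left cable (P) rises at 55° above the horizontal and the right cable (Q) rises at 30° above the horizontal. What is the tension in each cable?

ΣF_x = 0: −T_P·cos55° + T_Q·cos30° = 0 → T_Q = 0.662309·T_P.
ΣF_y = 0: T_P·sin55° + T_Q·sin30° = 5750.
Substitute: T_P·(0.819152 + 0.662309·0.5) = 5750 → T_P = 4998.67 ≈ 4999 N.
Then T_Q = 0.662309 × 4998.67 = 3311 N.

T_P = 4999 N, T_Q = 3311 N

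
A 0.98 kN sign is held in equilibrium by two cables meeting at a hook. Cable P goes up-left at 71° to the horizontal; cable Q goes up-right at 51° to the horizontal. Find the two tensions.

ΣF_x = 0: −T_P·cos71° + T_Q·cos51° = 0 → T_Q = 0.517333·T_P.
ΣF_y = 0: T_P·sin71° + T_Q·sin51° = 0.98.
Substitute: T_P·(0.945519 + 0.517333·0.777146) = 0.98 → T_P = 0.727239 ≈ 0.7272 kN.
Then T_Q = 0.517333 × 0.727239 = 0.3762 kN.

T_P = 0.7272 kN, T_Q = 0.3762 kN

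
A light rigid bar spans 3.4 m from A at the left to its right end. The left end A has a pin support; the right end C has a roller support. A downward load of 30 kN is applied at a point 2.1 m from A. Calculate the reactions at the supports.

Moments about A: C_y·3.4 − 30·2.1 = 0 → C_y = 63/3.4 = 18.5294 ≈ 18.53 kN.
ΣF_y = 0: A_y + 18.5294 − 30 = 0 → A_y = 11.47 kN.
ΣF_x = 0: no horizontal applied forces, so A_x = 0.

A_x = 0, A_y = 11.47 kN, C_y = 18.53 kN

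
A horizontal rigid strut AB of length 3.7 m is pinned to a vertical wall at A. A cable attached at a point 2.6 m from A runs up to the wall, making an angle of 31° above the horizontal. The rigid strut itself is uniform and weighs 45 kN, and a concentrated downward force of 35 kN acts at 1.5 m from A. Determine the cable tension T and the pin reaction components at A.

ΣM about A: T·sin31°·2.6 − 45·1.85 − 35·1.5 = 0 → T = 135.75/(2.6·0.515038) = 101.374 ≈ 101.4 kN.
ΣF_x = 0: A_x − T·cos31° = 0 → A_x = 101.374 × 0.857167 = 86.89 kN.
ΣF_y = 0: A_y + T·sin31° − 45 − 35 = 0 → A_y = 80 − 101.374 × 0.515038 = 27.79 kN.

T = 101.4 kN, A_x = 86.89 kN, A_y = 27.79 kN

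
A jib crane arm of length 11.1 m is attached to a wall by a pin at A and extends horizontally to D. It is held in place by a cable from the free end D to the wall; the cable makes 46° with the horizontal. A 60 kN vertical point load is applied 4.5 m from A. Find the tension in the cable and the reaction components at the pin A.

T = 33.81 kN, A_x = 23.49 kN, A_y = 35.68 kN

ΣM about A: T·sin46°·11.1 − 60·4.5 = 0 → T = 270/(11.1·0.71934) = 33.8148 ≈ 33.81 kN.
ΣF_x = 0: A_x − T·cos46° = 0 → A_x = 33.8148 × 0.694658 = 23.49 kN.
ΣF_y = 0: A_y + T·sin46° − 60 = 0 → A_y = 60 − 33.8148 × 0.71934 = 35.68 kN.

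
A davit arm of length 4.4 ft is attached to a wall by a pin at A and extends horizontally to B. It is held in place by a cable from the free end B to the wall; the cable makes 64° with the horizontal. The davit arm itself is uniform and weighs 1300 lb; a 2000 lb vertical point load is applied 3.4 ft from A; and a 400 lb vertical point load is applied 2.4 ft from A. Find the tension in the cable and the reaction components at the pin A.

ΣM about A: T·sin64°·4.4 − 1300·2.2 − 2000·3.4 − 400·2.4 = 0 → T = 10620/(4.4·0.898794) = 2685.42 ≈ 2685 lb.
ΣF_x = 0: A_x − T·cos64° = 0 → A_x = 2685.42 × 0.438371 = 1177 lb.
ΣF_y = 0: A_y + T·sin64° − 1300 − 2000 − 400 = 0 → A_y = 3700 − 2685.42 × 0.898794 = 1286 lb.

T = 2685 lb, A_x = 1177 lb, A_y = 1286 lb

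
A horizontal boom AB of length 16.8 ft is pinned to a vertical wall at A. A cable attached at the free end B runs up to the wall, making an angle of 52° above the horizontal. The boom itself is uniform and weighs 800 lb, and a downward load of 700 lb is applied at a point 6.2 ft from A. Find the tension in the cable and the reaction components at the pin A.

ΣM about A: T·sin52°·16.8 − 800·8.4 − 700·6.2 = 0 → T = 11060/(16.8·0.788011) = 835.437 ≈ 835.4 lb.
ΣF_x = 0: A_x − T·cos52° = 0 → A_x = 835.437 × 0.615661 = 514.3 lb.
ΣF_y = 0: A_y + T·sin52° − 800 − 700 = 0 → A_y = 1500 − 835.437 × 0.788011 = 841.7 lb.

T = 835.4 lb, A_x = 514.3 lb, A_y = 841.7 lb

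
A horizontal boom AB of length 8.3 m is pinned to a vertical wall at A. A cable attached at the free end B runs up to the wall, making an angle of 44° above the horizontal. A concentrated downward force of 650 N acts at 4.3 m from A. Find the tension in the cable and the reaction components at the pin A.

T = 484.8 N, A_x = 348.7 N, A_y = 313.3 N

ΣM about A: T·sin44°·8.3 − 650·4.3 = 0 → T = 2795/(8.3·0.694658) = 484.767 ≈ 484.8 N.
ΣF_x = 0: A_x − T·cos44° = 0 → A_x = 484.767 × 0.71934 = 348.7 N.
ΣF_y = 0: A_y + T·sin44° − 650 = 0 → A_y = 650 − 484.767 × 0.694658 = 313.3 N.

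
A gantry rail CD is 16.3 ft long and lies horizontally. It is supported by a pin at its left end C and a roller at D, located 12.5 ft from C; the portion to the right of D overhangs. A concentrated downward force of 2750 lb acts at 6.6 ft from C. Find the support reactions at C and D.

Moments about C: D_y·12.5 − 2750·6.6 = 0 → D_y = 18150/12.5 = 1452 lb.
ΣF_y = 0: C_y + 1452 − 2750 = 0 → C_y = 1298 lb.
ΣF_x = 0: no horizontal applied forces, so C_x = 0.

C_x = 0, C_y = 1298 lb, D_y = 1452 lb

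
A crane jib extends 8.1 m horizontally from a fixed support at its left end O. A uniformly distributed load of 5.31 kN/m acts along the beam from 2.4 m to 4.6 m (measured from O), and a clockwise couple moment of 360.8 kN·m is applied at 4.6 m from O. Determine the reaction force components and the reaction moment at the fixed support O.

Resultant of the distributed load: 5.31 × 2.2 = 11.682 kN at 3.5 m from O.
ΣF_x = 0: O_x = 0.
ΣF_y = 0: O_y − 5.31·2.2 = 0 → O_y = 11.68 kN.
ΣM about O: M_O − (5.31·2.2)·3.5 − 360.8 = 0 → M_O = 401.7 kN·m.

O_x = 0, O_y = 11.68 kN, M_O = 401.7 kN·m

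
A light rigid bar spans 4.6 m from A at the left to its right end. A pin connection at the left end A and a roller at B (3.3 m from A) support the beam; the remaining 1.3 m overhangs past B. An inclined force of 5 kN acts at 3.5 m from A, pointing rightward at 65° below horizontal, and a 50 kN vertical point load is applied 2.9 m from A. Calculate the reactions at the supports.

A_x = -2.113 kN, A_y = 5.786 kN, B_y = 48.75 kN

ΣM about A: B_y·3.3 − 5·sin65°·3.5 − 50·2.9 = 0 → B_y = 160.86/3.3 = 48.7455 ≈ 48.75 kN.
ΣF_y = 0: A_y + 48.7455 − 5·sin65° − 50 = 0 → A_y = 5.786 kN.
ΣF_x = 0: A_x + 5·cos65° = 0 → A_x = -2.113 kN.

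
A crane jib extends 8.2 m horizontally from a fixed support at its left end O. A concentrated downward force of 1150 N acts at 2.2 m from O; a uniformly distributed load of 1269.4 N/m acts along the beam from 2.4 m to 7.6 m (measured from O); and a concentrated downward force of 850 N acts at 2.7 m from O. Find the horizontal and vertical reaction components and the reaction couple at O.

O_x = 0, O_y = 8601 N, M_O = 37830 N·m

Resultant of the distributed load: 1269.4 × 5.2 = 6600.88 N at 5 m from O.
ΣF_x = 0: O_x = 0.
ΣF_y = 0: O_y − 1150 − 1269.4·5.2 − 850 = 0 → O_y = 8601 N.
ΣM about O: M_O − 1150·2.2 − (1269.4·5.2)·5 − 850·2.7 = 0 → M_O = 37830 N·m.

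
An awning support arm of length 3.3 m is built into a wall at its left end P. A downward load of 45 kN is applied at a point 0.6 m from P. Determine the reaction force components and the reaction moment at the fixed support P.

P_x = 0, P_y = 45.00 kN, M_P = 27.00 kN·m

ΣF_x = 0: P_x = 0.
ΣF_y = 0: P_y − 45 = 0 → P_y = 45.00 kN.
ΣM about P: M_P − 45·0.6 = 0 → M_P = 27.00 kN·m.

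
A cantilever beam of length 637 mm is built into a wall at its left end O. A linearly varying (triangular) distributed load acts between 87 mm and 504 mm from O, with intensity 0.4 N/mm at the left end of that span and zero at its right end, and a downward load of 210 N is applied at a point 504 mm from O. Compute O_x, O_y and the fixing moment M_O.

Resultant of the triangular load: ½ × 0.4 × 417 = 83.4 N, acting at 226 mm from O (one-third of the span from the peak).
ΣF_x = 0: O_x = 0.
ΣF_y = 0: O_y − ½·0.4·417 − 210 = 0 → O_y = 293.4 N.
ΣM about O: M_O − (½·0.4·417)·226 − 210·504 = 0 → M_O = 124700 N·mm.

O_x = 0, O_y = 293.4 N, M_O = 124700 N·mm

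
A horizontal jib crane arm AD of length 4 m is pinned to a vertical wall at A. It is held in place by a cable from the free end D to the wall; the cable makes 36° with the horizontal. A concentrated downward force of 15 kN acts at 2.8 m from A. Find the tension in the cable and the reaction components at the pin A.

T = 17.86 kN, A_x = 14.45 kN, A_y = 4.500 kN

ΣM about A: T·sin36°·4 − 15·2.8 = 0 → T = 42/(4·0.587785) = 17.8637 ≈ 17.86 kN.
ΣF_x = 0: A_x − T·cos36° = 0 → A_x = 17.8637 × 0.809017 = 14.45 kN.
ΣF_y = 0: A_y + T·sin36° − 15 = 0 → A_y = 15 − 17.8637 × 0.587785 = 4.500 kN.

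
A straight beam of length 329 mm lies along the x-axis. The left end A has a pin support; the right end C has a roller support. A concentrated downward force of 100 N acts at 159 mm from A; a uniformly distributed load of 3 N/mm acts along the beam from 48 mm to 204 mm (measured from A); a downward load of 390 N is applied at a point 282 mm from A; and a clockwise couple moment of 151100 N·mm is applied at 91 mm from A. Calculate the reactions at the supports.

A_x = 0, A_y = -63.12 N, C_y = 1021 N

Resultant of the distributed load: 3 × 156 = 468 N at 126 mm from A.
Moments about A: C_y·329 − 100·159 − (3·156)·126 − 390·282 − 151100 = 0 → C_y = 335948/329 = 1021.12 ≈ 1021 N.
ΣF_y = 0: A_y + 1021.12 − 100 − 3·156 − 390 = 0 → A_y = -63.12 N.
ΣF_x = 0: no horizontal applied forces, so A_x = 0.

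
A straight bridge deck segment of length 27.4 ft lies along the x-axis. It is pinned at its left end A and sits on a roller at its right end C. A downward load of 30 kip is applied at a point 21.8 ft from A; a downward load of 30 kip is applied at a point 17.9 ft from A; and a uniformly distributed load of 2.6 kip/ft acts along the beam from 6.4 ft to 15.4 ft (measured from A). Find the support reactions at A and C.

A_x = 0, A_y = 30.62 kip, C_y = 52.78 kip

Resultant of the distributed load: 2.6 × 9 = 23.4 kip at 10.9 ft from A.
ΣM about A: C_y·27.4 − 30·21.8 − 30·17.9 − (2.6·9)·10.9 = 0 → C_y = 1446.06/27.4 = 52.7759 ≈ 52.78 kip.
ΣF_y = 0: A_y + 52.7759 − 30 − 30 − 2.6·9 = 0 → A_y = 30.62 kip.
ΣF_x = 0: no horizontal applied forces, so A_x = 0.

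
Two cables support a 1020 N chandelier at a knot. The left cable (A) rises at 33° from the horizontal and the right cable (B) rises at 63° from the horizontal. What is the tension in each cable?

ΣF_x = 0: −T_A·cos33° + T_B·cos63° = 0 → T_B = 1.84733·T_A.
ΣF_y = 0: T_A·sin33° + T_B·sin63° = 1020.
Substitute: T_A·(0.544639 + 1.84733·0.891007) = 1020 → T_A = 465.621 ≈ 465.6 N.
Then T_B = 1.84733 × 465.621 = 860.2 N.

T_A = 465.6 N, T_B = 860.2 N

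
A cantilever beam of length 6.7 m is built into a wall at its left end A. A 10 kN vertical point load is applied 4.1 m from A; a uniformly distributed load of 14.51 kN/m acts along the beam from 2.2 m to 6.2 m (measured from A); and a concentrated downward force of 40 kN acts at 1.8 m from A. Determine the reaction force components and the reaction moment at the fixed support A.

Resultant of the distributed load: 14.51 × 4 = 58.04 kN at 4.2 m from A.
ΣF_x = 0: A_x = 0.
ΣF_y = 0: A_y − 10 − 14.51·4 − 40 = 0 → A_y = 108.0 kN.
ΣM about A: M_A − 10·4.1 − (14.51·4)·4.2 − 40·1.8 = 0 → M_A = 356.8 kN·m.

A_x = 0, A_y = 108.0 kN, M_A = 356.8 kN·m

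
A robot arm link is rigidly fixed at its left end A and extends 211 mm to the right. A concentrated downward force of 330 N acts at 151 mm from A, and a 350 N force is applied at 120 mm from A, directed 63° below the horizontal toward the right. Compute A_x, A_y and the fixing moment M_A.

ΣF_x = 0: A_x + 350·cos63° = 0 → A_x = -158.9 N.
ΣF_y = 0: A_y − 330 − 350·sin63° = 0 → A_y = 641.9 N.
ΣM about A: M_A − 330·151 − 350·sin63°·120 = 0 → M_A = 87250 N·mm.

A_x = -158.9 N, A_y = 641.9 N, M_A = 87250 N·mm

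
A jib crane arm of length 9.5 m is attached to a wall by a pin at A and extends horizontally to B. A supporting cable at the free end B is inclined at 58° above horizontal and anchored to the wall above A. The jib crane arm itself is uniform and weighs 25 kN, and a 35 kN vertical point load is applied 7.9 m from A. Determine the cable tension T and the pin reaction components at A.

ΣM about A: T·sin58°·9.5 − 25·4.75 − 35·7.9 = 0 → T = 395.25/(9.5·0.848048) = 49.06 kN.
ΣF_x = 0: A_x − T·cos58° = 0 → A_x = 49.06 × 0.529919 = 26.00 kN.
ΣF_y = 0: A_y + T·sin58° − 25 − 35 = 0 → A_y = 60 − 49.06 × 0.848048 = 18.39 kN.

T = 49.06 kN, A_x = 26.00 kN, A_y = 18.39 kN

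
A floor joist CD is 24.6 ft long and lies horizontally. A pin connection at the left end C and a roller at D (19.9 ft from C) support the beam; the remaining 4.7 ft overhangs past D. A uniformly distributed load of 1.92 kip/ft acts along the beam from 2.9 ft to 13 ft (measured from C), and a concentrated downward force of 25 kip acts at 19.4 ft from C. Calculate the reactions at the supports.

Resultant of the distributed load: 1.92 × 10.1 = 19.392 kip at 7.95 ft from C.
ΣM about C: D_y·19.9 − (1.92·10.1)·7.95 − 25·19.4 = 0 → D_y = 639.1664/19.9 = 32.1189 ≈ 32.12 kip.
ΣF_y = 0: C_y + 32.1189 − 1.92·10.1 − 25 = 0 → C_y = 12.27 kip.
ΣF_x = 0: no horizontal applied forces, so C_x = 0.

C_x = 0, C_y = 12.27 kip, D_y = 32.12 kip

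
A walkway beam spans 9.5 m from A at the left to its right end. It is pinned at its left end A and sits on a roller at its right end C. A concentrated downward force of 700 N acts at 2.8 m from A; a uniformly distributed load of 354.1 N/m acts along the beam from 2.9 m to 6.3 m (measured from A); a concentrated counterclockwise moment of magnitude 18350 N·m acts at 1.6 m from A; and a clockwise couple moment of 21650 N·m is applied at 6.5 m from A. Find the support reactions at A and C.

Resultant of the distributed load: 354.1 × 3.4 = 1203.94 N at 4.6 m from A.
ΣM about A: C_y·9.5 − 700·2.8 − (354.1·3.4)·4.6 + 18350 − 21650 = 0 → C_y = 10798.124/9.5 = 1136.64 ≈ 1137 N.
ΣF_y = 0: A_y + 1136.64 − 700 − 354.1·3.4 = 0 → A_y = 767.3 N.
ΣF_x = 0: no horizontal applied forces, so A_x = 0.

A_x = 0, A_y = 767.3 N, C_y = 1137 N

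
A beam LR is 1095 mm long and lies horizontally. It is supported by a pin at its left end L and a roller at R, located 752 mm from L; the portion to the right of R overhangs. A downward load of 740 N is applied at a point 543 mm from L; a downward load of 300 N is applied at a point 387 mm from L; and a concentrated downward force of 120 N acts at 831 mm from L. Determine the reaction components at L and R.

L_x = 0, L_y = 338.7 N, R_y = 821.3 N

ΣM about L: R_y·752 − 740·543 − 300·387 − 120·831 = 0 → R_y = 617640/752 = 821.33 ≈ 821.3 N.
ΣF_y = 0: L_y + 821.33 − 740 − 300 − 120 = 0 → L_y = 338.7 N.
ΣF_x = 0: no horizontal applied forces, so L_x = 0.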